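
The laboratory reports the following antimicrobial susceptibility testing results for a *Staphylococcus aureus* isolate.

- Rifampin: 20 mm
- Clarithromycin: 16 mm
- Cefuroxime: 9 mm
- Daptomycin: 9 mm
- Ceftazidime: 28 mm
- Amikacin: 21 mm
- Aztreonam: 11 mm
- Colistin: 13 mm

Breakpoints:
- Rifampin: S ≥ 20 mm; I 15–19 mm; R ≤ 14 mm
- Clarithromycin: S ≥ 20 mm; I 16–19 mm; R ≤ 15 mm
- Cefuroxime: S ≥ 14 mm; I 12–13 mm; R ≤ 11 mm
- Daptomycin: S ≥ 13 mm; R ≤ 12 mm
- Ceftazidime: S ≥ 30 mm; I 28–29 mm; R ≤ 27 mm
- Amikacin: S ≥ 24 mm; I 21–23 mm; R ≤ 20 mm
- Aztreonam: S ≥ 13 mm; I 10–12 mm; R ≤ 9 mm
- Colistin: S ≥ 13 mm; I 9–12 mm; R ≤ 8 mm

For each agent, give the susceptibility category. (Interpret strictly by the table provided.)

S, I, R, R, I, I, I, S

Rifampin (20 mm) ≥ 20 mm — susceptible
Clarithromycin: 16 mm is in 16–19 mm → Intermediate
Cefuroxime (9 mm) ≤ 11 mm — Resistant
Daptomycin (9 mm) ≤ 12 mm → R
Ceftazidime 28 mm: in 28–29 mm → intermediate
Amikacin: 21 mm is in 21–23 mm — intermediate
Aztreonam (11 mm) in 10–12 mm — intermediate
Colistin: 13 mm is ≥ 13 mm ⇒ Susceptible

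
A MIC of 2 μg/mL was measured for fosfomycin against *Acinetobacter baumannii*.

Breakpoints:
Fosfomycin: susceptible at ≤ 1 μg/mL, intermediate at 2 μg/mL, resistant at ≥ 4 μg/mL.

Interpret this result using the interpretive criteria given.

I

Fosfomycin: 2 μg/mL is = 2 μg/mL ⇒ intermediate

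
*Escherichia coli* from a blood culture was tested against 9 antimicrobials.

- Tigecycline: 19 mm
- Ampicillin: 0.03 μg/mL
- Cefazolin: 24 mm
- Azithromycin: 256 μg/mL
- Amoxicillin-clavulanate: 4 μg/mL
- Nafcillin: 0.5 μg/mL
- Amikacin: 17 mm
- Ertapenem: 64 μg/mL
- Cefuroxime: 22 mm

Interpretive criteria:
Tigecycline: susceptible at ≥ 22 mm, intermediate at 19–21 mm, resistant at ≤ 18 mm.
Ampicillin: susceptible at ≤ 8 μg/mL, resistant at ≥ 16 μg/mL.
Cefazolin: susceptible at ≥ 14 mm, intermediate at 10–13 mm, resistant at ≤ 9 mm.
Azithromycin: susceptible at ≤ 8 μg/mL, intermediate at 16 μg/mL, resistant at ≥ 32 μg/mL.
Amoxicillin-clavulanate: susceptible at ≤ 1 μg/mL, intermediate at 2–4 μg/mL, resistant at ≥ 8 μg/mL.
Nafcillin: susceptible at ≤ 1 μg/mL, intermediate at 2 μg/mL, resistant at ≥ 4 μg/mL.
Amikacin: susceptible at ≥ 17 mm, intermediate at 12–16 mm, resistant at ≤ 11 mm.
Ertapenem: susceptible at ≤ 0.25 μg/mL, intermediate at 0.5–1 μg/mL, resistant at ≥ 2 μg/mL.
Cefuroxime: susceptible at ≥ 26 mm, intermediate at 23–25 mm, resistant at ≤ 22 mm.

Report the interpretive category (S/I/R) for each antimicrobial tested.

Tigecycline (19 mm) in 19–21 mm ⇒ Intermediate
Ampicillin (0.03 μg/mL) ≤ 8 μg/mL ⇒ Susceptible
Cefazolin (24 mm) ≥ 14 mm → susceptible
Azithromycin (256 μg/mL) ≥ 32 μg/mL ⇒ resistant
Amoxicillin-clavulanate 4 μg/mL: in 2–4 μg/mL — intermediate
Nafcillin: 0.5 μg/mL is ≤ 1 μg/mL → Susceptible
Amikacin (17 mm) ≥ 17 mm → Susceptible
Ertapenem (64 μg/mL) ≥ 2 μg/mL → resistant
Cefuroxime 22 mm: ≤ 22 mm → resistant

I, S, S, R, I, S, S, R, R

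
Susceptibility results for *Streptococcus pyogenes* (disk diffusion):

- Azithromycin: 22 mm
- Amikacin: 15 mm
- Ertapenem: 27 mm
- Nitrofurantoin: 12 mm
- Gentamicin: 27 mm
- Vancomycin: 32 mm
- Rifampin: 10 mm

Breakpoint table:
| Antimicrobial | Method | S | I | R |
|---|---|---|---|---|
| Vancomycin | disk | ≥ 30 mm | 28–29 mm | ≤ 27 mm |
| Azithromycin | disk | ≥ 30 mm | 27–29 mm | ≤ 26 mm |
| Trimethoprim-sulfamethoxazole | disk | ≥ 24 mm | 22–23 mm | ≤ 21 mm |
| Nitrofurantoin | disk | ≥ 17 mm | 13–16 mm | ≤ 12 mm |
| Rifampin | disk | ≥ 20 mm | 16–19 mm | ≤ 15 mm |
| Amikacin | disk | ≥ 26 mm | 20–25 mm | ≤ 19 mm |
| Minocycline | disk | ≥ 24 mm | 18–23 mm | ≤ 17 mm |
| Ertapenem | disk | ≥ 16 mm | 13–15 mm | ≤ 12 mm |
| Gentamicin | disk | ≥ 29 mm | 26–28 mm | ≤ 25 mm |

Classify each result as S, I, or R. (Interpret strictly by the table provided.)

R, R, S, R, I, S, R

Azithromycin: 22 mm is ≤ 26 mm — resistant
Amikacin (15 mm) ≤ 19 mm ⇒ R
Ertapenem 27 mm: ≥ 16 mm ⇒ susceptible
Nitrofurantoin (12 mm) ≤ 12 mm — R
Gentamicin 27 mm: in 26–28 mm ⇒ Intermediate
Vancomycin 32 mm: ≥ 30 mm — susceptible
Rifampin: 10 mm is ≤ 15 mm — Resistant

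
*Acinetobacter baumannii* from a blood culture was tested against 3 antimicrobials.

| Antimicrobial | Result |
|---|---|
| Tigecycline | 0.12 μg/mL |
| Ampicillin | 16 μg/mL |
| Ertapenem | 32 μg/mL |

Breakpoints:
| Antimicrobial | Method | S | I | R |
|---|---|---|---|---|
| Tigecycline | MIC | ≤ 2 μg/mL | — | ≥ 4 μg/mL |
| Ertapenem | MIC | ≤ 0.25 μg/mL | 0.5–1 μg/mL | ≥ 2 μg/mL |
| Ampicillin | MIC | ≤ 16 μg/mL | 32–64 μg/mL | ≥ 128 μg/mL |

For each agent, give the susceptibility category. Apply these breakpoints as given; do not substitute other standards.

S, S, R

Tigecycline 0.12 μg/mL: ≤ 2 μg/mL → Susceptible
Ampicillin (16 μg/mL) ≤ 16 μg/mL ⇒ S
Ertapenem: 32 μg/mL is ≥ 2 μg/mL ⇒ resistant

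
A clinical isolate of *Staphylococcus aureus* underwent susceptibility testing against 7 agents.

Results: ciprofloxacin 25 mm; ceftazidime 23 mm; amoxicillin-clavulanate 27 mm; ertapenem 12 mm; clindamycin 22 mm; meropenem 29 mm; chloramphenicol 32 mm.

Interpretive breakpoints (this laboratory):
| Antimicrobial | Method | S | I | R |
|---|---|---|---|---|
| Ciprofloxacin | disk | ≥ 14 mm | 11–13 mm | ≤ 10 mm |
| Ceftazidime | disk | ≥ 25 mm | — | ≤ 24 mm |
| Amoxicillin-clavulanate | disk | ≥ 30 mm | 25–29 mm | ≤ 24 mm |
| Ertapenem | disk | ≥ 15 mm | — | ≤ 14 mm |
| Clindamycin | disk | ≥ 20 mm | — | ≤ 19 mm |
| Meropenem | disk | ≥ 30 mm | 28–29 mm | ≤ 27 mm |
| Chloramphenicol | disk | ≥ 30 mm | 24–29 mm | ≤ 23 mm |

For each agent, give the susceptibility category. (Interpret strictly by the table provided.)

Ciprofloxacin: 25 mm is ≥ 14 mm → Susceptible
Ceftazidime: 23 mm is ≤ 24 mm — Resistant
Amoxicillin-clavulanate: 27 mm is in 25–29 mm — Intermediate
Ertapenem 12 mm: ≤ 14 mm → resistant
Clindamycin: 22 mm is ≥ 20 mm → S
Meropenem: 29 mm is in 28–29 mm → Intermediate
Chloramphenicol 32 mm: ≥ 30 mm ⇒ Susceptible

S, R, I, R, S, I, S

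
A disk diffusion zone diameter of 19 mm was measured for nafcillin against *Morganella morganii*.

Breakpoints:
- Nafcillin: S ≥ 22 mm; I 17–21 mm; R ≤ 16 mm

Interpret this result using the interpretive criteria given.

Nafcillin (19 mm) in 17–21 mm — Intermediate

I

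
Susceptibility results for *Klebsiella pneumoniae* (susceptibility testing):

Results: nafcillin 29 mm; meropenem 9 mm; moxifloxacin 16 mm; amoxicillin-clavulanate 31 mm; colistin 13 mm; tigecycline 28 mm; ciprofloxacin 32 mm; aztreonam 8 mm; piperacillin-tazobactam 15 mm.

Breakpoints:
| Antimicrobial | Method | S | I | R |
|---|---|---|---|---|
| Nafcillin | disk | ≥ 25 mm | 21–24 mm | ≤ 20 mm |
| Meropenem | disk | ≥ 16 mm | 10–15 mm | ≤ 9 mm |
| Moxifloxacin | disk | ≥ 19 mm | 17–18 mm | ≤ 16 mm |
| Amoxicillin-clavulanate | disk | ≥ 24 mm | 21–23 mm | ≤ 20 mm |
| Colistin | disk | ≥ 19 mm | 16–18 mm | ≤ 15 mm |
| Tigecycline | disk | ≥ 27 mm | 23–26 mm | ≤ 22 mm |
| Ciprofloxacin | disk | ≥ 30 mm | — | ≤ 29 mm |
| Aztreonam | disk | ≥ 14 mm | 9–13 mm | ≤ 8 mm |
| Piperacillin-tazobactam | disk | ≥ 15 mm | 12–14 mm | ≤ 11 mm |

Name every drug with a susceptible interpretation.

nafcillin, amoxicillin-clavulanate, tigecycline, ciprofloxacin, piperacillin-tazobactam

Nafcillin (29 mm) ≥ 25 mm ⇒ S
Meropenem (9 mm) ≤ 9 mm — R
Moxifloxacin 16 mm: ≤ 16 mm — resistant
Amoxicillin-clavulanate (31 mm) ≥ 24 mm → susceptible
Colistin 13 mm: ≤ 15 mm — R
Tigecycline 28 mm: ≥ 27 mm → susceptible
Ciprofloxacin (32 mm) ≥ 30 mm → S
Aztreonam (8 mm) ≤ 8 mm — Resistant
Piperacillin-tazobactam 15 mm: ≥ 15 mm — susceptible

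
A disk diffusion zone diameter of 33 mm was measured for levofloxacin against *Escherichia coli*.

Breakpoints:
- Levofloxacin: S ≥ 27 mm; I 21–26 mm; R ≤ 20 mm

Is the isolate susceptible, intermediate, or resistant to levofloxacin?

S

Levofloxacin (33 mm) ≥ 27 mm ⇒ Susceptible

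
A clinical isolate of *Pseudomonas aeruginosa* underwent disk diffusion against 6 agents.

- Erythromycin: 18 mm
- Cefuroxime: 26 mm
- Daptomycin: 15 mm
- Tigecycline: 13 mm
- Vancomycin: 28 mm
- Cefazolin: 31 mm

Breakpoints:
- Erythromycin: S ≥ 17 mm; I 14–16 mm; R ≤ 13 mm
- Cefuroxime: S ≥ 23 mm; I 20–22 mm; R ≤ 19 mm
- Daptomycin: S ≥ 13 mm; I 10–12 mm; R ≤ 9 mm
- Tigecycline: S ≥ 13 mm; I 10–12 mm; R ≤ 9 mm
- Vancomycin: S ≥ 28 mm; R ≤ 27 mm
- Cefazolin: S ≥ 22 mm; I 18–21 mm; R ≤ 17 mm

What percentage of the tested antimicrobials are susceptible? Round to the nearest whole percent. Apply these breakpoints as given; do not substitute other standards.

Erythromycin (18 mm) ≥ 17 mm ⇒ susceptible
Cefuroxime: 26 mm is ≥ 23 mm ⇒ susceptible
Daptomycin (15 mm) ≥ 13 mm — S
Tigecycline (13 mm) ≥ 13 mm — susceptible
Vancomycin: 28 mm is ≥ 28 mm → susceptible
Cefazolin: 31 mm is ≥ 22 mm → susceptible
Susceptible: 6/6

100%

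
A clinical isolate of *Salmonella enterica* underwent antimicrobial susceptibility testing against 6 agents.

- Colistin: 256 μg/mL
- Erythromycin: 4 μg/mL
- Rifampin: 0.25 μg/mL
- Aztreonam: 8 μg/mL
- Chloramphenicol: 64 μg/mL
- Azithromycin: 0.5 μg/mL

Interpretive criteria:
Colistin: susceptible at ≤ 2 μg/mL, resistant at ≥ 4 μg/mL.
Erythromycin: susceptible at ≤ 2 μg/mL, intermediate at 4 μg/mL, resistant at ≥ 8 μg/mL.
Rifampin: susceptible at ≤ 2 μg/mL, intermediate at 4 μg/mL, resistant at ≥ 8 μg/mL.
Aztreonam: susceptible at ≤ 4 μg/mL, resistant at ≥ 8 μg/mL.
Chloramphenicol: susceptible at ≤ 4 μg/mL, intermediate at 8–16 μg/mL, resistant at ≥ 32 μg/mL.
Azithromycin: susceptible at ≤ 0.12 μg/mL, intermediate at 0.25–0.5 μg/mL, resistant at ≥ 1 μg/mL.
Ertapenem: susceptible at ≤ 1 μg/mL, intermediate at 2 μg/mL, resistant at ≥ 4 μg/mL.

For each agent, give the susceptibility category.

Colistin 256 μg/mL: ≥ 4 μg/mL → resistant
Erythromycin: 4 μg/mL is = 4 μg/mL — Intermediate
Rifampin: 0.25 μg/mL is ≤ 2 μg/mL — S
Aztreonam 8 μg/mL: ≥ 8 μg/mL → Resistant
Chloramphenicol: 64 μg/mL is ≥ 32 μg/mL — resistant
Azithromycin: 0.5 μg/mL is in 0.25–0.5 μg/mL → intermediate

R, I, S, R, R, I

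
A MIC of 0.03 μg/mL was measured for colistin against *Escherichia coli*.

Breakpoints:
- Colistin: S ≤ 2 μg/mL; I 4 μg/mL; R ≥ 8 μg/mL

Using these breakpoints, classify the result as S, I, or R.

Colistin: 0.03 μg/mL is ≤ 2 μg/mL — S

S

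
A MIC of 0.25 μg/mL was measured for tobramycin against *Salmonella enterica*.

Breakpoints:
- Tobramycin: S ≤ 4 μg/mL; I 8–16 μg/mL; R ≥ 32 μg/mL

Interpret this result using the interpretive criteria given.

Susceptible

Tobramycin 0.25 μg/mL: ≤ 4 μg/mL — susceptible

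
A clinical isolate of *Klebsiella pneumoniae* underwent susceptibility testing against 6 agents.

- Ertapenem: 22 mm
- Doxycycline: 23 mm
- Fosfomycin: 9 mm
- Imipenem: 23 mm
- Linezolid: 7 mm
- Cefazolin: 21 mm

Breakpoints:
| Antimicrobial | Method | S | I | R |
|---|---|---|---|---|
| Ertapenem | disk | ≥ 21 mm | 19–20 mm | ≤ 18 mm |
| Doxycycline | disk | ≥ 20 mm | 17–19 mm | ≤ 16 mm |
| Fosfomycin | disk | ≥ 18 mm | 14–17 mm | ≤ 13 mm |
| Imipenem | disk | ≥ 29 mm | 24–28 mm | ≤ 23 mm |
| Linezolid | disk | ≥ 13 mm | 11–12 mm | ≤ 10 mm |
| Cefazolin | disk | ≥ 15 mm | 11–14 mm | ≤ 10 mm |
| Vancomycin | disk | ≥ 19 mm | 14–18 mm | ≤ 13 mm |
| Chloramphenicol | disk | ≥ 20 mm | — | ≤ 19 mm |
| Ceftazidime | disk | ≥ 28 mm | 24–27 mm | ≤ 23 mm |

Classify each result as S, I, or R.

Ertapenem 22 mm: ≥ 21 mm → Susceptible
Doxycycline 23 mm: ≥ 20 mm → susceptible
Fosfomycin (9 mm) ≤ 13 mm — R
Imipenem (23 mm) ≤ 23 mm ⇒ Resistant
Linezolid 7 mm: ≤ 10 mm ⇒ resistant
Cefazolin (21 mm) ≥ 15 mm → Susceptible

S, S, R, R, R, S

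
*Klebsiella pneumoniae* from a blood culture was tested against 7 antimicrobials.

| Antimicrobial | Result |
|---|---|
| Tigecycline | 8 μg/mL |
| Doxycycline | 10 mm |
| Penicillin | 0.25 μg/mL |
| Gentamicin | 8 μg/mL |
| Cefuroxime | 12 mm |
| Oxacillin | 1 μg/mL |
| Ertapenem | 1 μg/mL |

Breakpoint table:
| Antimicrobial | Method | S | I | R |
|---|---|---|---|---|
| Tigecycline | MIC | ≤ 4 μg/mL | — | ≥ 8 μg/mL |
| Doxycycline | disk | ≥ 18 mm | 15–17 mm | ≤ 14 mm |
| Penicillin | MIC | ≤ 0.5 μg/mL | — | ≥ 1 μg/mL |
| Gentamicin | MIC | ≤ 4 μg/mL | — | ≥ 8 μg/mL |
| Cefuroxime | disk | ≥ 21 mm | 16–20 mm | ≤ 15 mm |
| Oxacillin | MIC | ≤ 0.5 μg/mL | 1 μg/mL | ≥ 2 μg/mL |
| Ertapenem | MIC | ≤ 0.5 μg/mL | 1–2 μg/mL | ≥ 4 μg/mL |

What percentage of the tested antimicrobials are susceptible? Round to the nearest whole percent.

14%

Tigecycline 8 μg/mL: ≥ 8 μg/mL ⇒ Resistant
Doxycycline: 10 mm is ≤ 14 mm → Resistant
Penicillin (0.25 μg/mL) ≤ 0.5 μg/mL → S
Gentamicin (8 μg/mL) ≥ 8 μg/mL — resistant
Cefuroxime: 12 mm is ≤ 15 mm — Resistant
Oxacillin 1 μg/mL: = 1 μg/mL ⇒ I
Ertapenem: 1 μg/mL is in 1–2 μg/mL — Intermediate
Susceptible: 1/7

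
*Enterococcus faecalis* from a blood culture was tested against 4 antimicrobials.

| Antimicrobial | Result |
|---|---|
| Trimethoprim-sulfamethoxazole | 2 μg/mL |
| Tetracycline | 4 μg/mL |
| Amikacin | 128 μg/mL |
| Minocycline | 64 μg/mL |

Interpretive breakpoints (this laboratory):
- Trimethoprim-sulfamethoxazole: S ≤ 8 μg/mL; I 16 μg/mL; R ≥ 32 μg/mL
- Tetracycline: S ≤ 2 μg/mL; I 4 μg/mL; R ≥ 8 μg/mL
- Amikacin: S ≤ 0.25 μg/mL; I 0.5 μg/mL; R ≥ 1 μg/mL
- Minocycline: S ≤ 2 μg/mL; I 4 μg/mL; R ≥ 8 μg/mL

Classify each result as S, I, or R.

Trimethoprim-sulfamethoxazole 2 μg/mL: ≤ 8 μg/mL — Susceptible
Tetracycline (4 μg/mL) = 4 μg/mL → I
Amikacin: 128 μg/mL is ≥ 1 μg/mL → R
Minocycline 64 μg/mL: ≥ 8 μg/mL — Resistant

S, I, R, R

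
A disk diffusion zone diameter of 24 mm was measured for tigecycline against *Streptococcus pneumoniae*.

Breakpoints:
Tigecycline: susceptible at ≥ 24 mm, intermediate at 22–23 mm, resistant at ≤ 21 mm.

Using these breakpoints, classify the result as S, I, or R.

Susceptible

Tigecycline: 24 mm is ≥ 24 mm ⇒ Susceptible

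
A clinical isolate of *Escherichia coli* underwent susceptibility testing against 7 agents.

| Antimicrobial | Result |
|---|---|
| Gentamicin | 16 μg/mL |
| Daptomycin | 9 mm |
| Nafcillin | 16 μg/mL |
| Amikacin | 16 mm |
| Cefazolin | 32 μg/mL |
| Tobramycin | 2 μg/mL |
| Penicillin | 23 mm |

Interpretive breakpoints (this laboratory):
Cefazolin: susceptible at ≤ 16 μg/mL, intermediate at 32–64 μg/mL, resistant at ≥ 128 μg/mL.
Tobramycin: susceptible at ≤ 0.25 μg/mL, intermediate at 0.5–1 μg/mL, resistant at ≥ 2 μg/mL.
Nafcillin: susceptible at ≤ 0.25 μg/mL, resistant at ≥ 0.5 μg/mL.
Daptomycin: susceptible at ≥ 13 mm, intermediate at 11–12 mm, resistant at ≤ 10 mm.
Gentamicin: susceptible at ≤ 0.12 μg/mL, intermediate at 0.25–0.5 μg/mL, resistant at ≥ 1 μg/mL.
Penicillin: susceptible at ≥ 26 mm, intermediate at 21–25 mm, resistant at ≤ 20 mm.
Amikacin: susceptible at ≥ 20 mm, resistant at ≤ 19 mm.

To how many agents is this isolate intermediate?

Gentamicin 16 μg/mL: ≥ 1 μg/mL — resistant
Daptomycin 9 mm: ≤ 10 mm ⇒ resistant
Nafcillin (16 μg/mL) ≥ 0.5 μg/mL → Resistant
Amikacin: 16 mm is ≤ 19 mm ⇒ resistant
Cefazolin: 32 μg/mL is in 32–64 μg/mL ⇒ intermediate
Tobramycin 2 μg/mL: ≥ 2 μg/mL → resistant
Penicillin: 23 mm is in 21–25 mm → I
Intermediate: 2

2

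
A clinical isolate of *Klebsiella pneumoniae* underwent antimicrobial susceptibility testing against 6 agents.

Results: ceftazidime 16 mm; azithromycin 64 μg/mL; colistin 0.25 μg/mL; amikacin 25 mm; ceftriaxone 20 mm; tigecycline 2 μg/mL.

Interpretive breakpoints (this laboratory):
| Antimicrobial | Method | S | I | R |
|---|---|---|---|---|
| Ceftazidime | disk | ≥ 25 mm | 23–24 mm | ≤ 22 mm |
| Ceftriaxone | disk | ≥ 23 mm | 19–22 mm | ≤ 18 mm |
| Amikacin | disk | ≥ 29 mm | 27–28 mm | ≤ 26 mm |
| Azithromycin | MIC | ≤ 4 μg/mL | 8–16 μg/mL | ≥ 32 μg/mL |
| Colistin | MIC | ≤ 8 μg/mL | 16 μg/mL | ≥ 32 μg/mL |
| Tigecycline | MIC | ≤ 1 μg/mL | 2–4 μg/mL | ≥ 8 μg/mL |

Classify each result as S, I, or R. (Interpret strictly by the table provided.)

R, R, S, R, I, I

Ceftazidime 16 mm: ≤ 22 mm → resistant
Azithromycin (64 μg/mL) ≥ 32 μg/mL → Resistant
Colistin: 0.25 μg/mL is ≤ 8 μg/mL ⇒ susceptible
Amikacin (25 mm) ≤ 26 mm — Resistant
Ceftriaxone 20 mm: in 19–22 mm — Intermediate
Tigecycline: 2 μg/mL is in 2–4 μg/mL → intermediate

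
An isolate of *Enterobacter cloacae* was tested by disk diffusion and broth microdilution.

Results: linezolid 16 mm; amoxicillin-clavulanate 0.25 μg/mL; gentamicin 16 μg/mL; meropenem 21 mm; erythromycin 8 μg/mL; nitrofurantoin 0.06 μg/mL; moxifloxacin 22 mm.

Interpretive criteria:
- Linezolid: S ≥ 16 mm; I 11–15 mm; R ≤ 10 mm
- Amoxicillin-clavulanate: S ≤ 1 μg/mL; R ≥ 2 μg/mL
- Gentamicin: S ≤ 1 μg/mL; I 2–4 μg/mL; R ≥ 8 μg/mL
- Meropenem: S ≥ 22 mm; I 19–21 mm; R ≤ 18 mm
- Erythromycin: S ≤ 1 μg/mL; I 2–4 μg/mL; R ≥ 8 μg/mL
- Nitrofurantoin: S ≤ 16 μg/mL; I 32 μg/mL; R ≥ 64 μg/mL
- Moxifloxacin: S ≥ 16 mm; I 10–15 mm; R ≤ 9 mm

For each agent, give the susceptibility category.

Linezolid (16 mm) ≥ 16 mm ⇒ Susceptible
Amoxicillin-clavulanate (0.25 μg/mL) ≤ 1 μg/mL — S
Gentamicin: 16 μg/mL is ≥ 8 μg/mL ⇒ Resistant
Meropenem: 21 mm is in 19–21 mm ⇒ I
Erythromycin (8 μg/mL) ≥ 8 μg/mL ⇒ resistant
Nitrofurantoin 0.06 μg/mL: ≤ 16 μg/mL — S
Moxifloxacin: 22 mm is ≥ 16 mm — Susceptible

S, S, R, I, R, S, S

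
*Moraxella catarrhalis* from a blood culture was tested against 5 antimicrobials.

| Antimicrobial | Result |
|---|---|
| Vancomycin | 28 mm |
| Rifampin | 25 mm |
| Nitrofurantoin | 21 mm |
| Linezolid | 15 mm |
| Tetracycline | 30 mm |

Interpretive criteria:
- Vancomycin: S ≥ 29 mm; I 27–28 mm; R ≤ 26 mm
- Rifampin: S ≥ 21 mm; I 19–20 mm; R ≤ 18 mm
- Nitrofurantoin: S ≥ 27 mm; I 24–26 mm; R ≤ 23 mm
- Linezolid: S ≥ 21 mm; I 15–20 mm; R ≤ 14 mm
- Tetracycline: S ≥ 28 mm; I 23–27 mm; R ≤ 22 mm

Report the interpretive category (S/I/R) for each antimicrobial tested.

Vancomycin (28 mm) in 27–28 mm → I
Rifampin: 25 mm is ≥ 21 mm — Susceptible
Nitrofurantoin (21 mm) ≤ 23 mm — Resistant
Linezolid (15 mm) in 15–20 mm — I
Tetracycline (30 mm) ≥ 28 mm → S

I, S, R, I, S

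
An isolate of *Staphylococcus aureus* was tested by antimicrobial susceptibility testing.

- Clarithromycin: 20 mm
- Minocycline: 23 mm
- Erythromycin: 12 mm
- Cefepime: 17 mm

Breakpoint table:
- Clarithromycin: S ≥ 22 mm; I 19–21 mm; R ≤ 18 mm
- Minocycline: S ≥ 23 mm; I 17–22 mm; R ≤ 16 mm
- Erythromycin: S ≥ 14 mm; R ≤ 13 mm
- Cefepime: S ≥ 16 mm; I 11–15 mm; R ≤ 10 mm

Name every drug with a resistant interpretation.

erythromycin

Clarithromycin: 20 mm is in 19–21 mm ⇒ I
Minocycline 23 mm: ≥ 23 mm — S
Erythromycin: 12 mm is ≤ 13 mm ⇒ Resistant
Cefepime (17 mm) ≥ 16 mm ⇒ S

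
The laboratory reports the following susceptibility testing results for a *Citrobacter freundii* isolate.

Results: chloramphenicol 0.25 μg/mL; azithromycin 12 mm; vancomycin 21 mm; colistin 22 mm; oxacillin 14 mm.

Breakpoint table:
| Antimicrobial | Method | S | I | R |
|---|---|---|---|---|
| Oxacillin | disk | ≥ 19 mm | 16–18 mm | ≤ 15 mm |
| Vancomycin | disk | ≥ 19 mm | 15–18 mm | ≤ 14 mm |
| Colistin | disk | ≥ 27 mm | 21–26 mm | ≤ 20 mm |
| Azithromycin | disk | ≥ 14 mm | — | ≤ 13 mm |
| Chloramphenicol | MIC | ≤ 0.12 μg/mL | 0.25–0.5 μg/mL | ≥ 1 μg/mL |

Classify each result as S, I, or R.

I, R, S, I, R

Chloramphenicol 0.25 μg/mL: in 0.25–0.5 μg/mL — intermediate
Azithromycin: 12 mm is ≤ 13 mm ⇒ Resistant
Vancomycin (21 mm) ≥ 19 mm → S
Colistin (22 mm) in 21–26 mm ⇒ I
Oxacillin (14 mm) ≤ 15 mm ⇒ resistant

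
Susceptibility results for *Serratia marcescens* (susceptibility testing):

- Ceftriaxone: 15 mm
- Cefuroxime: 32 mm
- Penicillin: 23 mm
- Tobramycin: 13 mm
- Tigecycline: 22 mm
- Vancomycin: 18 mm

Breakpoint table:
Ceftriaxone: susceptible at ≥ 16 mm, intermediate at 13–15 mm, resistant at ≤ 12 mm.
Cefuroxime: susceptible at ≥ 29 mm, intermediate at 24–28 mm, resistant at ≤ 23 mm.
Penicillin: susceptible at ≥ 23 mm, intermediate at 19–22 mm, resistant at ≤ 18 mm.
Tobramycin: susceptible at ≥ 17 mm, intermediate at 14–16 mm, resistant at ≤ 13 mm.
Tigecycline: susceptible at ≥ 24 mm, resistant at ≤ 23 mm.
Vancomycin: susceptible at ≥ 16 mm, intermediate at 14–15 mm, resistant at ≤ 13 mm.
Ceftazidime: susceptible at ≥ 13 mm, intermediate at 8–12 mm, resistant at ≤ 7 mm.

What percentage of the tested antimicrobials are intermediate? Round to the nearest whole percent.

Ceftriaxone 15 mm: in 13–15 mm → intermediate
Cefuroxime (32 mm) ≥ 29 mm ⇒ S
Penicillin (23 mm) ≥ 23 mm → S
Tobramycin: 13 mm is ≤ 13 mm — resistant
Tigecycline (22 mm) ≤ 23 mm — Resistant
Vancomycin: 18 mm is ≥ 16 mm → susceptible
Intermediate: 1/6

17%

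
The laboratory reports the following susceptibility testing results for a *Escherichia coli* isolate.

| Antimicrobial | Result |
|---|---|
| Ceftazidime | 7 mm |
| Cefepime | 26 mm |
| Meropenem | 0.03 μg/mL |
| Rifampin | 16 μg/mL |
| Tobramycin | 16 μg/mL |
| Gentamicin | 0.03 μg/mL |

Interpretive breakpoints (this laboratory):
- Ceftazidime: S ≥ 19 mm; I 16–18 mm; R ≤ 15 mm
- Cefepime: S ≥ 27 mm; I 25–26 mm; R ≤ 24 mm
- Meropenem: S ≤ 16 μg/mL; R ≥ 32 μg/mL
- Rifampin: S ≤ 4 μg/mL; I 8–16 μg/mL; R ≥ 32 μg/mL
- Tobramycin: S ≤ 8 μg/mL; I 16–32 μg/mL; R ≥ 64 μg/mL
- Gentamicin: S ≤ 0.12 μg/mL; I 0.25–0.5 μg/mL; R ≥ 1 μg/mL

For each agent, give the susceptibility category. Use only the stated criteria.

Ceftazidime: 7 mm is ≤ 15 mm — resistant
Cefepime 26 mm: in 25–26 mm — I
Meropenem: 0.03 μg/mL is ≤ 16 μg/mL ⇒ Susceptible
Rifampin 16 μg/mL: in 8–16 μg/mL — I
Tobramycin 16 μg/mL: in 16–32 μg/mL → I
Gentamicin: 0.03 μg/mL is ≤ 0.12 μg/mL ⇒ Susceptible

R, I, S, I, I, S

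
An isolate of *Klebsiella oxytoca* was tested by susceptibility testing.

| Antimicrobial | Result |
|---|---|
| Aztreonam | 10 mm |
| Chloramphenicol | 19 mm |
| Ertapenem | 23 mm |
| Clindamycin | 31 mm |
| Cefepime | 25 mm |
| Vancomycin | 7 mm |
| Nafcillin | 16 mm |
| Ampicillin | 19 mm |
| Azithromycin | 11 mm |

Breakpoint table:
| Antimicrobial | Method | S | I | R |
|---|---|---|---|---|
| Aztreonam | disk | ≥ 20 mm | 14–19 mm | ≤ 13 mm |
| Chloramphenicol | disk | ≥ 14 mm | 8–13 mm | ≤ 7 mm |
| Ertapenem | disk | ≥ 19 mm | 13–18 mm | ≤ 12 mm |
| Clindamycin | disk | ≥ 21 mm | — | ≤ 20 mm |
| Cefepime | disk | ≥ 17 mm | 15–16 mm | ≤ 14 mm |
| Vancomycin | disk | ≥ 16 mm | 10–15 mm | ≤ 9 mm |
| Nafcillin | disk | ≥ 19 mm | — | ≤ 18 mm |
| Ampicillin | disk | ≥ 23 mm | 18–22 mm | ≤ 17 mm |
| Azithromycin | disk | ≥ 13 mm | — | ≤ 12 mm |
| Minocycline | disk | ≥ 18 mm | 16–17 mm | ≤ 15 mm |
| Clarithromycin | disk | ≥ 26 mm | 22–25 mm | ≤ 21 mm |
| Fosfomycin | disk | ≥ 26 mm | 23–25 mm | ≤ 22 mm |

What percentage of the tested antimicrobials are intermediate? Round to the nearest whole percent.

Aztreonam (10 mm) ≤ 13 mm ⇒ R
Chloramphenicol 19 mm: ≥ 14 mm ⇒ S
Ertapenem 23 mm: ≥ 19 mm → S
Clindamycin (31 mm) ≥ 21 mm — Susceptible
Cefepime: 25 mm is ≥ 17 mm — Susceptible
Vancomycin 7 mm: ≤ 9 mm — resistant
Nafcillin (16 mm) ≤ 18 mm ⇒ R
Ampicillin (19 mm) in 18–22 mm ⇒ Intermediate
Azithromycin 11 mm: ≤ 12 mm → Resistant
Intermediate: 1/9

11%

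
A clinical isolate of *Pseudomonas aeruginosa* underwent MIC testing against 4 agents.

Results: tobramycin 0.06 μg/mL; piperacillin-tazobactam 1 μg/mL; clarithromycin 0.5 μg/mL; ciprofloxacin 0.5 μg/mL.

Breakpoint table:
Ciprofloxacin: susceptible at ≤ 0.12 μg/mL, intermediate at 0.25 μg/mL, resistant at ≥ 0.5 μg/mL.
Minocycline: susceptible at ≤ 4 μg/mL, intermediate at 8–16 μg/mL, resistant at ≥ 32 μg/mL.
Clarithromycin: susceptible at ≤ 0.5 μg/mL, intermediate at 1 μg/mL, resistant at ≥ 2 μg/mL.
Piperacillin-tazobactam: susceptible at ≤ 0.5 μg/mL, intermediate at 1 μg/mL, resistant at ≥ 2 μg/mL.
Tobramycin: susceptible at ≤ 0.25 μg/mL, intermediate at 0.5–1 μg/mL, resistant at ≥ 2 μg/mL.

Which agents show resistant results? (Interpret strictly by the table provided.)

ciprofloxacin

Tobramycin (0.06 μg/mL) ≤ 0.25 μg/mL ⇒ S
Piperacillin-tazobactam 1 μg/mL: = 1 μg/mL → intermediate
Clarithromycin: 0.5 μg/mL is ≤ 0.5 μg/mL ⇒ S
Ciprofloxacin 0.5 μg/mL: ≥ 0.5 μg/mL ⇒ R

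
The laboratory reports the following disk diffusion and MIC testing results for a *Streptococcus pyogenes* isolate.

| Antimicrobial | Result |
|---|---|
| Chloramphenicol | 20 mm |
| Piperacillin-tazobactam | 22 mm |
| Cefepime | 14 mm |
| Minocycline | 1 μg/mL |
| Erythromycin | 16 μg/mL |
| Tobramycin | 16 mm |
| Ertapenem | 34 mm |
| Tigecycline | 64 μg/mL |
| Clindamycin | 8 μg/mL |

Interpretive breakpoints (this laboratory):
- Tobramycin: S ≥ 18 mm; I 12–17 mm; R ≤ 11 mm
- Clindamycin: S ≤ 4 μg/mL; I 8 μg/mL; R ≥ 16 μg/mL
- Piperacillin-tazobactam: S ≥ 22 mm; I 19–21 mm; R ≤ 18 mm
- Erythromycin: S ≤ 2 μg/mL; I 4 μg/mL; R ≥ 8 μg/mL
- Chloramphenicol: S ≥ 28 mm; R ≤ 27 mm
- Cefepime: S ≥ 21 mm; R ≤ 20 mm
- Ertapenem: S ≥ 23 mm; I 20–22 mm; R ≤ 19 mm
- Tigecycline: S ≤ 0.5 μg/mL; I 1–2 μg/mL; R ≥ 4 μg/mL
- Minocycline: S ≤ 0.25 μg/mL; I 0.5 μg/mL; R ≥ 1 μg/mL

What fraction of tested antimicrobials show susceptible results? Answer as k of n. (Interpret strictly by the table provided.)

Chloramphenicol: 20 mm is ≤ 27 mm — R
Piperacillin-tazobactam: 22 mm is ≥ 22 mm ⇒ S
Cefepime (14 mm) ≤ 20 mm → resistant
Minocycline: 1 μg/mL is ≥ 1 μg/mL ⇒ Resistant
Erythromycin: 16 μg/mL is ≥ 8 μg/mL → Resistant
Tobramycin (16 mm) in 12–17 mm ⇒ intermediate
Ertapenem 34 mm: ≥ 23 mm → S
Tigecycline: 64 μg/mL is ≥ 4 μg/mL ⇒ Resistant
Clindamycin: 8 μg/mL is = 8 μg/mL → I
Susceptible: 2/9

2 of 9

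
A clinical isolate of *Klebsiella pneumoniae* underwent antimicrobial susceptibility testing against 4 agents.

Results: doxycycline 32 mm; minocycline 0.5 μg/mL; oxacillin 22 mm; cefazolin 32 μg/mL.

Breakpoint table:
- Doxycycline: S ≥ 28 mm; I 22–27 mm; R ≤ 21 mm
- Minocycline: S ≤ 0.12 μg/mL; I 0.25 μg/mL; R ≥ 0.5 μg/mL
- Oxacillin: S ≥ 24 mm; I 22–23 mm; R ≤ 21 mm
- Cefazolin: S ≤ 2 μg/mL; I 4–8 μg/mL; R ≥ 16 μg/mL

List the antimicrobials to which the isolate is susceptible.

doxycycline

Doxycycline: 32 mm is ≥ 28 mm ⇒ susceptible
Minocycline (0.5 μg/mL) ≥ 0.5 μg/mL → resistant
Oxacillin 22 mm: in 22–23 mm ⇒ Intermediate
Cefazolin: 32 μg/mL is ≥ 16 μg/mL ⇒ resistant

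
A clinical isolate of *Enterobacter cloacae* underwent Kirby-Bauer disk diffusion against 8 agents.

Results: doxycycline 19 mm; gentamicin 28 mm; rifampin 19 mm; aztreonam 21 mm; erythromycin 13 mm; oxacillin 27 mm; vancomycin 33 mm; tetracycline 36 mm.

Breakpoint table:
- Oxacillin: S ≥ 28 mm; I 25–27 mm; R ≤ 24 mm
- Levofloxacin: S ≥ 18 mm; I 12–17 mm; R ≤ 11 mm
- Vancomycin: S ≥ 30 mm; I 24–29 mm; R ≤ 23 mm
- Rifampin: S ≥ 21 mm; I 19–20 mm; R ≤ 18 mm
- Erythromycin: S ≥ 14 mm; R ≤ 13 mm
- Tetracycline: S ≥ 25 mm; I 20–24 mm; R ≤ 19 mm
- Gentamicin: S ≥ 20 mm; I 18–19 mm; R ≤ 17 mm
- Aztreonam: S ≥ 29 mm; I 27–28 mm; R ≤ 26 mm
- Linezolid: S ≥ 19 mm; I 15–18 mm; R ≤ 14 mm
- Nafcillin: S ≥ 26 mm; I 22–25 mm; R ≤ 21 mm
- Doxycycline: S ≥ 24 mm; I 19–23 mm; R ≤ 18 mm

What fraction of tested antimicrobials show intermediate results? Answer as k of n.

Doxycycline (19 mm) in 19–23 mm → intermediate
Gentamicin: 28 mm is ≥ 20 mm — S
Rifampin: 19 mm is in 19–20 mm — I
Aztreonam: 21 mm is ≤ 26 mm — R
Erythromycin: 13 mm is ≤ 13 mm → Resistant
Oxacillin: 27 mm is in 25–27 mm — I
Vancomycin 33 mm: ≥ 30 mm → Susceptible
Tetracycline: 36 mm is ≥ 25 mm → Susceptible
Intermediate: 3/8

3 of 8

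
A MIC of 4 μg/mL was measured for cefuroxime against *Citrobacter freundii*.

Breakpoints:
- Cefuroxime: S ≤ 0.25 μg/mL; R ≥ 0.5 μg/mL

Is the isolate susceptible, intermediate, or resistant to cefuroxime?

Cefuroxime: 4 μg/mL is ≥ 0.5 μg/mL → R

R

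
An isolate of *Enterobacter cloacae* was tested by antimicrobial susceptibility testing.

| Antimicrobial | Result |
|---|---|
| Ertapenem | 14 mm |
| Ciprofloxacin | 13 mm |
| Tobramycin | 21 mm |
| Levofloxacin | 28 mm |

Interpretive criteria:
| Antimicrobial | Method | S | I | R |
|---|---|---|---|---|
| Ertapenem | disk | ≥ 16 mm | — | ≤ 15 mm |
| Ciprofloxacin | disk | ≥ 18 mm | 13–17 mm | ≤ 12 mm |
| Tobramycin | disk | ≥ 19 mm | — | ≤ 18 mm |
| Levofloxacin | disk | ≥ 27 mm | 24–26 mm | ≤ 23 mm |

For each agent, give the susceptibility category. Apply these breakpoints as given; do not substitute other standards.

R, I, S, S

Ertapenem 14 mm: ≤ 15 mm ⇒ R
Ciprofloxacin 13 mm: in 13–17 mm → Intermediate
Tobramycin: 21 mm is ≥ 19 mm — susceptible
Levofloxacin: 28 mm is ≥ 27 mm — Susceptible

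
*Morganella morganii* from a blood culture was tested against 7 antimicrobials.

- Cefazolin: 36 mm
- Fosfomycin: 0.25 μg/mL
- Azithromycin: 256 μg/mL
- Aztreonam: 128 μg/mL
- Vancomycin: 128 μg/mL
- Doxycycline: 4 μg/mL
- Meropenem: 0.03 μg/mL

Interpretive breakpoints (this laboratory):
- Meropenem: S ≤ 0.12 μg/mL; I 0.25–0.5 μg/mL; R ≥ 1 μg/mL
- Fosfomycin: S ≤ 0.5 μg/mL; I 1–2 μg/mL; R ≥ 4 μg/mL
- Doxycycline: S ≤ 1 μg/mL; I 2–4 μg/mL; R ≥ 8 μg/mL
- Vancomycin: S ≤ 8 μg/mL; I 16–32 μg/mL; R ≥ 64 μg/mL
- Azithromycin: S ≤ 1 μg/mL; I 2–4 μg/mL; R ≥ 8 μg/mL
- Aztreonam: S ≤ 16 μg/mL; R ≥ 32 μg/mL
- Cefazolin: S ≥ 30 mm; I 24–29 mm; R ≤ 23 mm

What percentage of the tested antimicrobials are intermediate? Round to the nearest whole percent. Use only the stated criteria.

14%

Cefazolin 36 mm: ≥ 30 mm ⇒ susceptible
Fosfomycin (0.25 μg/mL) ≤ 0.5 μg/mL ⇒ susceptible
Azithromycin 256 μg/mL: ≥ 8 μg/mL — R
Aztreonam 128 μg/mL: ≥ 32 μg/mL ⇒ Resistant
Vancomycin (128 μg/mL) ≥ 64 μg/mL → R
Doxycycline: 4 μg/mL is in 2–4 μg/mL ⇒ Intermediate
Meropenem (0.03 μg/mL) ≤ 0.12 μg/mL → Susceptible
Intermediate: 1/7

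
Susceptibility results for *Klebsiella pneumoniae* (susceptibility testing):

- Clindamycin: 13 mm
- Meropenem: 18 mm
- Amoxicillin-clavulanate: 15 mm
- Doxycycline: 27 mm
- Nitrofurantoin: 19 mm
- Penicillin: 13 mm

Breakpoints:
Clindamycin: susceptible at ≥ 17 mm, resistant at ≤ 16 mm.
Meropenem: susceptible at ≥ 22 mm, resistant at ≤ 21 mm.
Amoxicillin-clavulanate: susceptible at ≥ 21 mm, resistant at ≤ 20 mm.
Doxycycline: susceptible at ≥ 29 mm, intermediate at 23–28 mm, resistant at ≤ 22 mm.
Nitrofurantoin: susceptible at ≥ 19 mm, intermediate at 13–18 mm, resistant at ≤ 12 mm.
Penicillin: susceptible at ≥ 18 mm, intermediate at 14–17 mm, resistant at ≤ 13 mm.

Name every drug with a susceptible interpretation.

nitrofurantoin

Clindamycin 13 mm: ≤ 16 mm → Resistant
Meropenem (18 mm) ≤ 21 mm — R
Amoxicillin-clavulanate (15 mm) ≤ 20 mm → Resistant
Doxycycline (27 mm) in 23–28 mm — I
Nitrofurantoin 19 mm: ≥ 19 mm — susceptible
Penicillin 13 mm: ≤ 13 mm — Resistant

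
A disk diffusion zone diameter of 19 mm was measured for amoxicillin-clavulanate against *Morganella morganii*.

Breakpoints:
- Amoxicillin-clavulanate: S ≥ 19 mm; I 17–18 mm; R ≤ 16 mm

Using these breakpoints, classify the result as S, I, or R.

S

Amoxicillin-clavulanate (19 mm) ≥ 19 mm — S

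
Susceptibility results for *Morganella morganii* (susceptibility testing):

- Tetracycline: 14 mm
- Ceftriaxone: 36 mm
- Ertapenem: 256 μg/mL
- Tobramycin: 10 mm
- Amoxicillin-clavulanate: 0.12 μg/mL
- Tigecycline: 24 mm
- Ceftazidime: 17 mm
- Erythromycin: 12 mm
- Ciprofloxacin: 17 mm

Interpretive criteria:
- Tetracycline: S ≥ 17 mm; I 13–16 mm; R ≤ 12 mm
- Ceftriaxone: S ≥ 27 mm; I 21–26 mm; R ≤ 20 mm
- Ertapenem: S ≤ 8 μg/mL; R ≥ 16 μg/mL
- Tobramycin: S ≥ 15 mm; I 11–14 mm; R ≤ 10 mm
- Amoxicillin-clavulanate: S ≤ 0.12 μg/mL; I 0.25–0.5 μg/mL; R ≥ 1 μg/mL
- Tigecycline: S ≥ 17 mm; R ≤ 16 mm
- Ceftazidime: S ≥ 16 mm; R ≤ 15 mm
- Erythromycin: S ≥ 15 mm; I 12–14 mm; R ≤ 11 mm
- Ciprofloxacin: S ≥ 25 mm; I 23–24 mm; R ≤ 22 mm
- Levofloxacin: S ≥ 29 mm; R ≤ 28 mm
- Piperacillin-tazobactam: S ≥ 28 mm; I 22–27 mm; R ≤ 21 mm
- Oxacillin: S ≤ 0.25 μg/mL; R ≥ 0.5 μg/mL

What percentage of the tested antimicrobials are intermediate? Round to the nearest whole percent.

Tetracycline 14 mm: in 13–16 mm → I
Ceftriaxone 36 mm: ≥ 27 mm → Susceptible
Ertapenem 256 μg/mL: ≥ 16 μg/mL — resistant
Tobramycin (10 mm) ≤ 10 mm → R
Amoxicillin-clavulanate 0.12 μg/mL: ≤ 0.12 μg/mL ⇒ S
Tigecycline (24 mm) ≥ 17 mm → S
Ceftazidime: 17 mm is ≥ 16 mm ⇒ susceptible
Erythromycin (12 mm) in 12–14 mm → intermediate
Ciprofloxacin 17 mm: ≤ 22 mm ⇒ Resistant
Intermediate: 2/9

22%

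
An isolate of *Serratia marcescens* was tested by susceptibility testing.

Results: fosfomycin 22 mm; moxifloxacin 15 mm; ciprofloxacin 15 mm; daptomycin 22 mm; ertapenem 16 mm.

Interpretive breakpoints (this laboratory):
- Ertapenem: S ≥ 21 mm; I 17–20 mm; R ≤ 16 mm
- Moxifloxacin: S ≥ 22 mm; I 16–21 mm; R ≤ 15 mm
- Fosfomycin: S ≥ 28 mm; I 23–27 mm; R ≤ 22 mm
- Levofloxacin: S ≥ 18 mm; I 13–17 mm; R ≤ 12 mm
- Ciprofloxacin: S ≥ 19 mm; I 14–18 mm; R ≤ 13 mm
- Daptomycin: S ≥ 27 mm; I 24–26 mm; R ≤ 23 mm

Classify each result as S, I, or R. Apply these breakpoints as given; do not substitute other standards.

R, R, I, R, R

Fosfomycin: 22 mm is ≤ 22 mm ⇒ resistant
Moxifloxacin 15 mm: ≤ 15 mm — Resistant
Ciprofloxacin: 15 mm is in 14–18 mm → Intermediate
Daptomycin (22 mm) ≤ 23 mm → R
Ertapenem 16 mm: ≤ 16 mm — resistant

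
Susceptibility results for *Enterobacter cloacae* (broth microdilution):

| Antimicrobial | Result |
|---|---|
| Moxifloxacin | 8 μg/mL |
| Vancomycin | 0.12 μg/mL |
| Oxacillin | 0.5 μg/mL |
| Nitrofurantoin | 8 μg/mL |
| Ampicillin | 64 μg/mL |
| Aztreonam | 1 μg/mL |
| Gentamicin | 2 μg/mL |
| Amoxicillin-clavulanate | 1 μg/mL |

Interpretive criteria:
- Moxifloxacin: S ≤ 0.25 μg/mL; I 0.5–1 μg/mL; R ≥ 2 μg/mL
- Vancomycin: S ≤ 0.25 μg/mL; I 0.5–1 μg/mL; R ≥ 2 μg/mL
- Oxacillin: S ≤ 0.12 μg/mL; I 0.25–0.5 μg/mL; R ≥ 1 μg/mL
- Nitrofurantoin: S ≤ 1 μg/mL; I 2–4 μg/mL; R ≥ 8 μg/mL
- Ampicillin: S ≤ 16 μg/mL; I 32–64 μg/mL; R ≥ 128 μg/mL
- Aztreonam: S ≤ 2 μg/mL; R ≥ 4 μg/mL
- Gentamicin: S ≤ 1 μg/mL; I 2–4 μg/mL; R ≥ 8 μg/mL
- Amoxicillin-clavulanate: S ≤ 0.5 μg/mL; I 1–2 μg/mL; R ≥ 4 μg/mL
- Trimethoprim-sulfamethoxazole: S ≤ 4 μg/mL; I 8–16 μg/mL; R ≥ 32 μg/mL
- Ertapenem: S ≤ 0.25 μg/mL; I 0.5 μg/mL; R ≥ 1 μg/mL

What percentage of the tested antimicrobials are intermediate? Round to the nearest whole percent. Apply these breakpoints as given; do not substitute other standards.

Moxifloxacin (8 μg/mL) ≥ 2 μg/mL — resistant
Vancomycin (0.12 μg/mL) ≤ 0.25 μg/mL — susceptible
Oxacillin (0.5 μg/mL) in 0.25–0.5 μg/mL — Intermediate
Nitrofurantoin: 8 μg/mL is ≥ 8 μg/mL — resistant
Ampicillin (64 μg/mL) in 32–64 μg/mL → I
Aztreonam: 1 μg/mL is ≤ 2 μg/mL — susceptible
Gentamicin (2 μg/mL) in 2–4 μg/mL — intermediate
Amoxicillin-clavulanate: 1 μg/mL is in 1–2 μg/mL — I
Intermediate: 4/8

50%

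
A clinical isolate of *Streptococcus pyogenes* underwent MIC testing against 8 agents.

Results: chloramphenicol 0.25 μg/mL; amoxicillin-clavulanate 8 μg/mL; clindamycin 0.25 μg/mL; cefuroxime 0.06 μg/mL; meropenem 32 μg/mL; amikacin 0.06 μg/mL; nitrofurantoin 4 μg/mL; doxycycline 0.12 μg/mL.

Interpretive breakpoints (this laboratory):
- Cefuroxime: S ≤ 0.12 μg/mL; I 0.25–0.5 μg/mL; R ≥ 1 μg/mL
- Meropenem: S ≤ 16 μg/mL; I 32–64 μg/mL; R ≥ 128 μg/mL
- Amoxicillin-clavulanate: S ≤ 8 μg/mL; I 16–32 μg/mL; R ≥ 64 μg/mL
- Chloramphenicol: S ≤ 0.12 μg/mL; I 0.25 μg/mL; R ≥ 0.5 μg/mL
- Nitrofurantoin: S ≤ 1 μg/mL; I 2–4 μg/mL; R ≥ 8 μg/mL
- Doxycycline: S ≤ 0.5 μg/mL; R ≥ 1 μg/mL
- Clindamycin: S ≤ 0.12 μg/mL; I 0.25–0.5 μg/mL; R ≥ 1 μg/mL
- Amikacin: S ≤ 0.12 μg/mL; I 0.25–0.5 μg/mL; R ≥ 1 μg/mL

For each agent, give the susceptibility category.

I, S, I, S, I, S, I, S

Chloramphenicol 0.25 μg/mL: = 0.25 μg/mL — intermediate
Amoxicillin-clavulanate (8 μg/mL) ≤ 8 μg/mL ⇒ S
Clindamycin 0.25 μg/mL: in 0.25–0.5 μg/mL — I
Cefuroxime (0.06 μg/mL) ≤ 0.12 μg/mL ⇒ susceptible
Meropenem (32 μg/mL) in 32–64 μg/mL → intermediate
Amikacin 0.06 μg/mL: ≤ 0.12 μg/mL ⇒ S
Nitrofurantoin (4 μg/mL) in 2–4 μg/mL → Intermediate
Doxycycline (0.12 μg/mL) ≤ 0.5 μg/mL — susceptible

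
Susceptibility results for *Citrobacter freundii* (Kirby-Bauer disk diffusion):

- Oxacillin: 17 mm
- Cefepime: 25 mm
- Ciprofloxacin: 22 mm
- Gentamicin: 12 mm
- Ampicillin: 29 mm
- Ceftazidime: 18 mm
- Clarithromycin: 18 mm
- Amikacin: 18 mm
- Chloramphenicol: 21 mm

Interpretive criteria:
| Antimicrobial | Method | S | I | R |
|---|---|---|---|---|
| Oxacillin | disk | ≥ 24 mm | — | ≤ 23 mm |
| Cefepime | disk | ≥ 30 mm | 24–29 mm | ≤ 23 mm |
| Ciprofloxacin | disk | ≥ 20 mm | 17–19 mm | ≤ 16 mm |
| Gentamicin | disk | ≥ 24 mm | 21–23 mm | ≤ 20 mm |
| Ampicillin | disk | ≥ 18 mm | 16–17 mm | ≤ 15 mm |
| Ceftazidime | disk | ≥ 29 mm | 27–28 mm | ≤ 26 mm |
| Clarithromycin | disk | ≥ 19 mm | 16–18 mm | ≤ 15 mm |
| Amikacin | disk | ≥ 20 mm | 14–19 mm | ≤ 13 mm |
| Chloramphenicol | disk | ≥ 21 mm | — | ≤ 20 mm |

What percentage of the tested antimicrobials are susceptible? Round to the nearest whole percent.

Oxacillin (17 mm) ≤ 23 mm → resistant
Cefepime 25 mm: in 24–29 mm → I
Ciprofloxacin: 22 mm is ≥ 20 mm ⇒ susceptible
Gentamicin 12 mm: ≤ 20 mm → Resistant
Ampicillin: 29 mm is ≥ 18 mm — Susceptible
Ceftazidime (18 mm) ≤ 26 mm → R
Clarithromycin (18 mm) in 16–18 mm ⇒ I
Amikacin (18 mm) in 14–19 mm ⇒ I
Chloramphenicol 21 mm: ≥ 21 mm ⇒ Susceptible
Susceptible: 3/9

33%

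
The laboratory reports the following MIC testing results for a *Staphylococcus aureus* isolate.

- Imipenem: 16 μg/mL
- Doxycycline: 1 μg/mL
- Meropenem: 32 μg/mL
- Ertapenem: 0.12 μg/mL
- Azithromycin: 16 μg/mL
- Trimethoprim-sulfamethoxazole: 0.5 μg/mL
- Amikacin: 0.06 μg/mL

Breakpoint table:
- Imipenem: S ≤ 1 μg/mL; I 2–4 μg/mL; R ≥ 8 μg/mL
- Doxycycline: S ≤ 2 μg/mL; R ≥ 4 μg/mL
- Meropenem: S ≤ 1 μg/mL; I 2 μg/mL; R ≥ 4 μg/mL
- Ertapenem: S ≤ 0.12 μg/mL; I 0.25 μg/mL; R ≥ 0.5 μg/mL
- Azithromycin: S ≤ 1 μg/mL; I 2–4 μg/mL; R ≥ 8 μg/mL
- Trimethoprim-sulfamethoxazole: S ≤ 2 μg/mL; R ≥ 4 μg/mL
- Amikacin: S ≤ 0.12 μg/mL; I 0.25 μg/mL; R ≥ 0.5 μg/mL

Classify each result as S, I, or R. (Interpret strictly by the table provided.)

R, S, R, S, R, S, S

Imipenem 16 μg/mL: ≥ 8 μg/mL → R
Doxycycline: 1 μg/mL is ≤ 2 μg/mL → Susceptible
Meropenem (32 μg/mL) ≥ 4 μg/mL — Resistant
Ertapenem: 0.12 μg/mL is ≤ 0.12 μg/mL → susceptible
Azithromycin: 16 μg/mL is ≥ 8 μg/mL — Resistant
Trimethoprim-sulfamethoxazole 0.5 μg/mL: ≤ 2 μg/mL ⇒ S
Amikacin: 0.06 μg/mL is ≤ 0.12 μg/mL → S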